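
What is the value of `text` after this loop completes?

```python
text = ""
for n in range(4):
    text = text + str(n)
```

Concatenate digits 0 to 3
`text` takes the values: "" → "0" → "01" → "012" → "0123"

Answer: "0123"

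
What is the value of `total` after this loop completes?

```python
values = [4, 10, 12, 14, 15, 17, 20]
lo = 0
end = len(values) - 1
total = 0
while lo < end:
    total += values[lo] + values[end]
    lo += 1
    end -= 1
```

Sum of pairs from ends
`total` takes the values: 0 → 24 → 51 → 78

Answer: 78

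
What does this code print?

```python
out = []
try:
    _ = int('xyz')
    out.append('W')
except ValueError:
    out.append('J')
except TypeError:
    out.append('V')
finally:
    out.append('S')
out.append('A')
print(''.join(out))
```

Execution trace: 'J' (except ValueError) → 'S' (finally) → 'A' (after the try/except). Output: JSA

Answer: JSA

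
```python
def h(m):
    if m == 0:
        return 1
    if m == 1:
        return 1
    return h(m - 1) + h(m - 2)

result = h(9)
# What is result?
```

Build up from base cases: h(0)=1, h(1)=1, h(2)=2, h(3)=3, h(4)=5, h(5)=8, h(6)=13, ..., h(9)=55

Answer: 55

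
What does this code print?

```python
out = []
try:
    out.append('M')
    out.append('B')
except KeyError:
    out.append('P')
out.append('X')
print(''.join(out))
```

Execution trace: 'M' (try body) → 'B' (try body, no exception) → 'X' (after the try/except). Output: MBX

Answer: MBX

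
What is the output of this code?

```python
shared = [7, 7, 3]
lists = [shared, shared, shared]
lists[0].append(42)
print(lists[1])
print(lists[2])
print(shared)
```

Key concept: list of same reference.
Step by step:
`shared = [7, 7, 3]` → shared = [7, 7, 3]
`lists = [shared, shared, shared]` → lists = [[7, 7, 3], [7, 7, 3], [7, 7, 3]]
`lists[0].append(42)` → shared = [7, 7, 3, 42]; lists = [[7, 7, 3, 42], [7, 7, 3, 42], [7, 7, 3, 42]]
`print(lists[1])` → prints [7, 7, 3, 42]
`print(lists[2])` → prints [7, 7, 3, 42]
`print(shared)` → prints [7, 7, 3, 42]

Answer:
[7, 7, 3, 42]
[7, 7, 3, 42]
[7, 7, 3, 42]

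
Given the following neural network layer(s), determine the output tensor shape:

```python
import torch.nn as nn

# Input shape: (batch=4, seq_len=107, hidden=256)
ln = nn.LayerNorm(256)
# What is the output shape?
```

Input: (4, 107, 256) -> Output: (4, 107, 256)

Answer: (4, 107, 256)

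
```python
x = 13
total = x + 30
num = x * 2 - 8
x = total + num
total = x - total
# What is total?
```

Trace:
`x = 13` → x = 13
`total = x + 30` → total = 43
`num = x * 2 - 8` → num = 18
`x = total + num` → x = 61
`total = x - total` → total = 18
So total = 18

Answer: 18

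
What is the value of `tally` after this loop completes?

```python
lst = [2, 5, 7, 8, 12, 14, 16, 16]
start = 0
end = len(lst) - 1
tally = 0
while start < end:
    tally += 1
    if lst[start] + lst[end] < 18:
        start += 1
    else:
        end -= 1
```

Steps to find pair summing to 18
`tally` takes the values: 0 → 1 → 2 → 3 → 4 → 5 → 6 → 7

Answer: 7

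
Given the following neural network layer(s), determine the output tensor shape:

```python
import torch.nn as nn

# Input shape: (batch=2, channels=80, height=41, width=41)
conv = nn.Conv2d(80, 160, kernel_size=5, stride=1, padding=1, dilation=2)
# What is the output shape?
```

Input: (2, 80, 41, 41) -> Output: (2, 160, 35, 35)

Answer: (2, 160, 35, 35)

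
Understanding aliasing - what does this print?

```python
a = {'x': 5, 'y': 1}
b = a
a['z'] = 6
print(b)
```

Key concept: dict aliasing.
Step by step:
`a = {'x': 5, 'y': 1}` → a = {'x': 5, 'y': 1}
`b = a` → b = {'x': 5, 'y': 1} (same object as a)
`a['z'] = 6` → a = {'x': 5, 'y': 1, 'z': 6} (same object as b); b = {'x': 5, 'y': 1, 'z': 6} (same object as a)
`print(b)` → prints {'x': 5, 'y': 1, 'z': 6}

Answer: {'x': 5, 'y': 1, 'z': 6}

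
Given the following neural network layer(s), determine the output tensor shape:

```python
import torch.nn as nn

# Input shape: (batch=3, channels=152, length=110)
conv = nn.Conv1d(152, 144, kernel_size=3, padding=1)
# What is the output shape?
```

Input: (3, 152, 110) -> Output: (3, 144, 110)

Answer: (3, 144, 110)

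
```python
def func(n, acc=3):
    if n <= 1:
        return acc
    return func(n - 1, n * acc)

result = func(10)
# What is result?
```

Accumulator trace (n, acc): (10, 3) -> (9, 30) -> (8, 270) -> (7, 2160) -> (6, 15120) -> (5, 90720) -> (4, 453600) -> (3, 1814400) -> (2, 5443200) -> (1, 10886400) -> return 10886400

Answer: 10886400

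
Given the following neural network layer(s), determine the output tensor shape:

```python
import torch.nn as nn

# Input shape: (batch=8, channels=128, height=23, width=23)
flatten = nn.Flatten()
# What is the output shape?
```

Input: (8, 128, 23, 23) -> Output: (8, 67712)

Answer: (8, 67712)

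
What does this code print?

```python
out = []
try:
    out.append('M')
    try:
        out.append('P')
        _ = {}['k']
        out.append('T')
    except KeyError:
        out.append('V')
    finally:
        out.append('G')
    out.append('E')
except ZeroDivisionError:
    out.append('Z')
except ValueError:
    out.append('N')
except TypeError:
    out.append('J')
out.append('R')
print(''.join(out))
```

Execution trace: 'M' (try body) → 'P' (inner try body) → 'V' (inner except KeyError) → 'G' (inner finally) → 'E' (try body, no exception) → 'R' (after the try/except). Output: MPVGER

Answer: MPVGER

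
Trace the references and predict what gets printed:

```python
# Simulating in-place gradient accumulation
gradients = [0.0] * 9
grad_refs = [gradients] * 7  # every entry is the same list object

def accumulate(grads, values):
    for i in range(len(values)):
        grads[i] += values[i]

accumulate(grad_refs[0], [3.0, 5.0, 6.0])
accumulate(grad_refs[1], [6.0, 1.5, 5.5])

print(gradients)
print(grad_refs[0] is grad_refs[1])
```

Key concept: gradient accumulation aliasing.
Step by step:
`gradients = [0.0] * 9` → gradients = [0.0, 0.0, 0.0, 0.0, 0.0, 0.0, 0.0, 0.0, 0.0]
`grad_refs = [gradients] * 7` → grad_refs = [[0.0, 0.0, 0.0, 0.0, 0.0, 0.0, 0.0, 0.0, 0.0], [0.0, 0.0, 0.0, 0.0, 0.0, 0.0, 0.0, 0.0, 0.0], [0.0, 0.0, 0.0, 0.0, 0.0, 0.0, 0.0, 0.0, 0.0], [0.0, 0.0, 0.0, 0.0, 0.0, 0.0, 0.0, 0.0, 0.0], [0.0, 0.0, 0.0, 0.0, 0.0, 0.0, 0.0, 0.0, 0.0], [0.0, 0.0, 0.0, 0.0, 0.0, 0.0, 0.0, 0.0, 0.0], [0.0, 0.0, 0.0, 0.0, 0.0, 0.0, 0.0, 0.0, 0.0]]
`accumulate(grad_refs[0], [3.0, 5.0, 6.0])` → gradients = [3.0, 5.0, 6.0, 0.0, 0.0, 0.0, 0.0, 0.0, 0.0]; grad_refs = [[3.0, 5.0, 6.0, 0.0, 0.0, 0.0, 0.0, 0.0, 0.0], [3.0, 5.0, 6.0, 0.0, 0.0, 0.0, 0.0, 0.0, 0.0], [3.0, 5.0, 6.0, 0.0, 0.0, 0.0, 0.0, 0.0, 0.0], [3.0, 5.0, 6.0, 0.0, 0.0, 0.0, 0.0, 0.0, 0.0], [3.0, 5.0, 6.0, 0.0, 0.0, 0.0, 0.0, 0.0, 0.0], [3.0, 5.0, 6.0, 0.0, 0.0, 0.0, 0.0, 0.0, 0.0], [3.0, 5.0, 6.0, 0.0, 0.0, 0.0, 0.0, 0.0, 0.0]]
`accumulate(grad_refs[1], [6.0, 1.5, 5.5])` → gradients = [9.0, 6.5, 11.5, 0.0, 0.0, 0.0, 0.0, 0.0, 0.0]; grad_refs = [[9.0, 6.5, 11.5, 0.0, 0.0, 0.0, 0.0, 0.0, 0.0], [9.0, 6.5, 11.5, 0.0, 0.0, 0.0, 0.0, 0.0, 0.0], [9.0, 6.5, 11.5, 0.0, 0.0, 0.0, 0.0, 0.0, 0.0], [9.0, 6.5, 11.5, 0.0, 0.0, 0.0, 0.0, 0.0, 0.0], [9.0, 6.5, 11.5, 0.0, 0.0, 0.0, 0.0, 0.0, 0.0], [9.0, 6.5, 11.5, 0.0, 0.0, 0.0, 0.0, 0.0, 0.0], [9.0, 6.5, 11.5, 0.0, 0.0, 0.0, 0.0, 0.0, 0.0]]
`print(gradients)` → prints [9.0, 6.5, 11.5, 0.0, 0.0, 0.0, 0.0, 0.0, 0.0]
`print(grad_refs[0] is grad_refs[1])` → prints True

Answer:
[9.0, 6.5, 11.5, 0.0, 0.0, 0.0, 0.0, 0.0, 0.0]
True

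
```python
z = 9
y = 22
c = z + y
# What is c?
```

Trace:
`z = 9` → z = 9
`y = 22` → y = 22
`c = z + y` → c = 31
So c = 31

Answer: 31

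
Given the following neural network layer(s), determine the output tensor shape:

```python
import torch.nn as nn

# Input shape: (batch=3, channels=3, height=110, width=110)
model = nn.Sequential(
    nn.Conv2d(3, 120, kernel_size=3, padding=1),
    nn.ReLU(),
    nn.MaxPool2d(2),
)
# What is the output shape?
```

Input: (3, 3, 110, 110) -> after Conv2d: (3, 120, 110, 110) -> after ReLU: (3, 120, 110, 110) -> Output: (3, 120, 55, 55)

Answer: (3, 120, 55, 55)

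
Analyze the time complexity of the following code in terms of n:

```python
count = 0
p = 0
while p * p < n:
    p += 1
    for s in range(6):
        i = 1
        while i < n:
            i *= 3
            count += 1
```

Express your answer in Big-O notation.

Each loop level contributes: √n × 1 × log n. Multiplying the contributions gives O(√n log n).

Answer: O(√n log n)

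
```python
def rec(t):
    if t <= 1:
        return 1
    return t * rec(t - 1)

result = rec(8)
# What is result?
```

rec(8) = 8 * 7 * 6 * 5 * 4 * 3 * 2 * 1 = 40320

Answer: 40320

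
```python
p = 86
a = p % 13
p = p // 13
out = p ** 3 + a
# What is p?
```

Trace:
`p = 86` → p = 86
`a = p % 13` → a = 8
`p = p // 13` → p = 6
`out = p ** 3 + a` → out = 224
So p = 6

Answer: 6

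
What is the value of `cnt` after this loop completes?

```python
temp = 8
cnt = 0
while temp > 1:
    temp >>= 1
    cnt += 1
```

Count right shifts until 1
`cnt` takes the values: 0 → 1 → 2 → 3

Answer: 3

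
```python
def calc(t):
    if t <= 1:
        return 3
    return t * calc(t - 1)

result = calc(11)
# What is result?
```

calc(11) = 11 * 10 * 9 * 8 * 7 * 6 * 5 * 4 * 3 * 2 * 3 = 119750400

Answer: 119750400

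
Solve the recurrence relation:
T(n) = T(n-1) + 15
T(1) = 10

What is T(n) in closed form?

Unrolling: T(n) = T(1) + 15·(n-1) = 10 + 15(n-1) = 15n - 5.

Answer: T(n) = 15n - 5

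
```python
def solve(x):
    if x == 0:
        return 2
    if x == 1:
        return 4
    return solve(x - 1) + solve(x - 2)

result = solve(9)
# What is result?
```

Build up from base cases: solve(0)=2, solve(1)=4, solve(2)=6, solve(3)=10, solve(4)=16, solve(5)=26, solve(6)=42, ..., solve(9)=178

Answer: 178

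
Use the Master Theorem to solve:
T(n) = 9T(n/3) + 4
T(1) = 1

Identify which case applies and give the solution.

a=9, b=3, f(n)=4. log_3(9) = 2. Since c=0 < 2, Case 1 applies: T(n) = Θ(n^log_b(a)) = O(n^2).

Answer: O(n^2) - Case 1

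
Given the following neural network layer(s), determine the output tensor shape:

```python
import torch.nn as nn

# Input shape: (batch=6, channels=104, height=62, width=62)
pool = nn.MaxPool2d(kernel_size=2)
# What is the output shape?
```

Input: (6, 104, 62, 62) -> Output: (6, 104, 31, 31)

Answer: (6, 104, 31, 31)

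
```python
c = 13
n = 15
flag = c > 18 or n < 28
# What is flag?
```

Trace:
`c = 13` → c = 13
`n = 15` → n = 15
`flag = c > 18 or n < 28` → flag = True
So flag = True

Answer: True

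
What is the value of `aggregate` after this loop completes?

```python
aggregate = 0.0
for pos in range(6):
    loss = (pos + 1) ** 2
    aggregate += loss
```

Sum of squared losses 1² + 2² + ... + 6²
`aggregate` takes the values: 0.0 → 1.0 → 5.0 → 14.0 → 30.0 → 55.0 → 91.0

Answer: 91.0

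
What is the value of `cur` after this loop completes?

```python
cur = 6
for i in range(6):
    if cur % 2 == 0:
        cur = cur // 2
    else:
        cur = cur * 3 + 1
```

Collatz-style transformation from 6
`cur` takes the values: 6 → 3 → 10 → 5 → 16 → 8 → 4

Answer: 4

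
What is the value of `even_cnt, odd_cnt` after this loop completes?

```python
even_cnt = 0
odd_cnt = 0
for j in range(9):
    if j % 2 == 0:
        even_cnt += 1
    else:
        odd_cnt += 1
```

Count evens and odds in range(9)
`even_cnt, odd_cnt` takes the values: (0, 0) → (1, 0) → (1, 1) → (2, 1) → (2, 2) → (3, 2) → (3, 3) → (4, 3) → (4, 4) → (5, 4)

Answer: 5, 4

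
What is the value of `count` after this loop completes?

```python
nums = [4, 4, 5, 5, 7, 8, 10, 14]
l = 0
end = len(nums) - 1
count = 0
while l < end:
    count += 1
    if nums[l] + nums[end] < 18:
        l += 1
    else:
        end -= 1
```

Steps to find pair summing to 18
`count` takes the values: 0 → 1 → 2 → 3 → 4 → 5 → 6 → 7

Answer: 7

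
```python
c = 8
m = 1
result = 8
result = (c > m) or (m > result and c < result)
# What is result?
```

Trace:
`c = 8` → c = 8
`m = 1` → m = 1
`result = 8` → result = 8
`result = (c > m) or (m > result and c < result)` → result = True
So result = True

Answer: True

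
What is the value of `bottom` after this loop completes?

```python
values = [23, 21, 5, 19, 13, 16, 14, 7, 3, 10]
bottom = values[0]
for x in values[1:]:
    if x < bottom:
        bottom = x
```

Minimum of [23, 21, 5, 19, 13, 16, 14, 7, 3, 10]
`bottom` takes the values: 23 → 21 → 5 → 3

Answer: 3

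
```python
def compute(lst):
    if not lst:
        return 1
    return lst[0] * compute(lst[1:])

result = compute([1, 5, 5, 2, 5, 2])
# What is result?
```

Product over [1, 5, 5, 2, 5, 2] = 1 * 5 * 5 * 2 * 5 * 2 = 500

Answer: 500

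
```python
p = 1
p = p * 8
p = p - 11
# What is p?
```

Trace:
`p = 1` → p = 1
`p = p * 8` → p = 8
`p = p - 11` → p = -3
So p = -3

Answer: -3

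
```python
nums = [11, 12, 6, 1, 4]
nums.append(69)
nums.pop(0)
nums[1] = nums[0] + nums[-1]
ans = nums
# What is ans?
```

Trace:
`nums = [11, 12, 6, 1, 4]` → nums = [11, 12, 6, 1, 4]
`nums.append(69)` → nums = [11, 12, 6, 1, 4, 69]
`nums.pop(0)` → nums = [12, 6, 1, 4, 69]
`nums[1] = nums[0] + nums[-1]` → nums = [12, 81, 1, 4, 69]
`ans = nums` → ans = [12, 81, 1, 4, 69]
So ans = [12, 81, 1, 4, 69]

Answer: [12, 81, 1, 4, 69]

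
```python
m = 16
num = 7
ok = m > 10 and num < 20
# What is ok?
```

Trace:
`m = 16` → m = 16
`num = 7` → num = 7
`ok = m > 10 and num < 20` → ok = True
So ok = True

Answer: True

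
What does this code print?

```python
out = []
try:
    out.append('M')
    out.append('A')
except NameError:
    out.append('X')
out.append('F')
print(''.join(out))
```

Execution trace: 'M' (try body) → 'A' (try body, no exception) → 'F' (after the try/except). Output: MAF

Answer: MAF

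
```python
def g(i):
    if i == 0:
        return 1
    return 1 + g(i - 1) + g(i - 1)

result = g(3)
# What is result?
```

g(i) = 1 + 2·g(i-1), g(0)=1. Closed form: (1+1)·2^3 - 1 = 15.

Answer: 15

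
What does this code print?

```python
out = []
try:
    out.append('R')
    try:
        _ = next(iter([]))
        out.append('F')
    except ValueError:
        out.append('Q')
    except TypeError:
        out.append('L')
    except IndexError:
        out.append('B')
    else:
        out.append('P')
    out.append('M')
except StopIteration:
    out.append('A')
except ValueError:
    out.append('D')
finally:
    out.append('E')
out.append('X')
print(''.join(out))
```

Execution trace: 'R' (try body) → 'A' (except StopIteration) → 'E' (finally) → 'X' (after the try/except). Output: RAEX

Answer: RAEX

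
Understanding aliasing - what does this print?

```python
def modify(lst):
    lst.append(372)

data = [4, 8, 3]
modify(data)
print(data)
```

Key concept: function modifies passed list.
Step by step:
`data = [4, 8, 3]` → data = [4, 8, 3]
`modify(data)` → data = [4, 8, 3, 372]
`print(data)` → prints [4, 8, 3, 372]

Answer: [4, 8, 3, 372]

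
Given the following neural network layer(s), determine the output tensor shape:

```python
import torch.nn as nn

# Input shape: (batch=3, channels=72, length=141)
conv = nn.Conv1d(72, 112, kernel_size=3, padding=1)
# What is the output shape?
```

Input: (3, 72, 141) -> Output: (3, 112, 141)

Answer: (3, 112, 141)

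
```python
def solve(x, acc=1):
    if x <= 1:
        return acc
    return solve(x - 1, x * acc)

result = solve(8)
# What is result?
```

Accumulator trace (n, acc): (8, 1) -> (7, 8) -> (6, 56) -> (5, 336) -> (4, 1680) -> (3, 6720) -> (2, 20160) -> (1, 40320) -> return 40320

Answer: 40320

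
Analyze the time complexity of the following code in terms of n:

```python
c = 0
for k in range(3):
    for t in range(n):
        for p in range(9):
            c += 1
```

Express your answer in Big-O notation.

Each loop level contributes: 1 × n × 1. Multiplying the contributions gives O(n).

Answer: O(n)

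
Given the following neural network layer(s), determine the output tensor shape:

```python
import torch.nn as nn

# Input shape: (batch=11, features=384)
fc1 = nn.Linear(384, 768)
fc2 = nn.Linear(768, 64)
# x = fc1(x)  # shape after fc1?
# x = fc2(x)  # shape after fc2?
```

Input: (11, 384) -> after fc1: (11, 768) -> Output: (11, 64)

Answer: (11, 64)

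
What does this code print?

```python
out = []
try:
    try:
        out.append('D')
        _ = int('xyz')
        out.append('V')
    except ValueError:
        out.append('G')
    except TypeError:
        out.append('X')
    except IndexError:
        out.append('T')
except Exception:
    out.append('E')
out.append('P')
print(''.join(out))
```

Execution trace: 'D' (inner try body) → 'G' (inner except ValueError) → 'P' (after the try/except). Output: DGP

Answer: DGP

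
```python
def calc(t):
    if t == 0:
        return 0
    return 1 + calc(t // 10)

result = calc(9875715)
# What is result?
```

Count of digits of 9875715: 7

Answer: 7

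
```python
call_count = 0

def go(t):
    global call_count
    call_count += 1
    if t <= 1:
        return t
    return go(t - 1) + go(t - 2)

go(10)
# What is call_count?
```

Calls(t) = 1 + Calls(t-1) + Calls(t-2); Calls(0)=Calls(1)=1. For t=10 this gives 177.

Answer: 177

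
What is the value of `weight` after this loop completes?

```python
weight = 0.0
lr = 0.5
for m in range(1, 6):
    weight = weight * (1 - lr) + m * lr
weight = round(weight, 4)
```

Moving average with lr=0.5
`weight` takes the values: 0.0 → 0.5 → 1.25 → 2.125 → 3.0625 → 4.03125 → 4.0312

Answer: 4.0312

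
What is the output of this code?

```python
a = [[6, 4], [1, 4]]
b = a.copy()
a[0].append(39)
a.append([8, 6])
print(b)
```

Key concept: shallow copy with nested lists.
Step by step:
`a = [[6, 4], [1, 4]]` → a = [[6, 4], [1, 4]]
`b = a.copy()` → b = [[6, 4], [1, 4]]
`a[0].append(39)` → a = [[6, 4, 39], [1, 4]]; b = [[6, 4, 39], [1, 4]]
`a.append([8, 6])` → a = [[6, 4, 39], [1, 4], [8, 6]]
`print(b)` → prints [[6, 4, 39], [1, 4]]

Answer: [[6, 4, 39], [1, 4]]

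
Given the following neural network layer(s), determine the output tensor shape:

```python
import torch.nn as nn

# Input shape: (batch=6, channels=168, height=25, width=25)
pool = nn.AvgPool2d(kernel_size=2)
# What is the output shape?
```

Input: (6, 168, 25, 25) -> Output: (6, 168, 12, 12)

Answer: (6, 168, 12, 12)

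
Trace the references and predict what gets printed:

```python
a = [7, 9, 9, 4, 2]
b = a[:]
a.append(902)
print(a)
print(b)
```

Key concept: slice [:] creates copy.
Step by step:
`a = [7, 9, 9, 4, 2]` → a = [7, 9, 9, 4, 2]
`b = a[:]` → b = [7, 9, 9, 4, 2]
`a.append(902)` → a = [7, 9, 9, 4, 2, 902]
`print(a)` → prints [7, 9, 9, 4, 2, 902]
`print(b)` → prints [7, 9, 9, 4, 2]

Answer:
[7, 9, 9, 4, 2, 902]
[7, 9, 9, 4, 2]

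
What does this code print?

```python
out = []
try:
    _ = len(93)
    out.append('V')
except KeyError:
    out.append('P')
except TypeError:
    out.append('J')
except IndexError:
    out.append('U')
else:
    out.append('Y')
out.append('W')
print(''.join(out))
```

Execution trace: 'J' (except TypeError) → 'W' (after the try/except). Output: JW

Answer: JW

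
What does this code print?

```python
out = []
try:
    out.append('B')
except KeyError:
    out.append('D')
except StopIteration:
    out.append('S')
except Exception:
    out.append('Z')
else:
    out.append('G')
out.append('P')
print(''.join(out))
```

Execution trace: 'B' (try body, no exception) → 'G' (else) → 'P' (after the try/except). Output: BGP

Answer: BGP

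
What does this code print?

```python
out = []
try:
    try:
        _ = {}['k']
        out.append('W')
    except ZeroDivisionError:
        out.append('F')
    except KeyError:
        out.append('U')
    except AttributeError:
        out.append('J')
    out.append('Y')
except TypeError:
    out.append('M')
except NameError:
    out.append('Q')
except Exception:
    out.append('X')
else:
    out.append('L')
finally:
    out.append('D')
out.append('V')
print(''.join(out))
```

Execution trace: 'U' (inner except KeyError) → 'Y' (try body, no exception) → 'L' (else) → 'D' (finally) → 'V' (after the try/except). Output: UYLDV

Answer: UYLDV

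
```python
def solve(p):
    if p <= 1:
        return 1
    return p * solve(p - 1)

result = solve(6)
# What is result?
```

solve(6) = 6 * 5 * 4 * 3 * 2 * 1 = 720

Answer: 720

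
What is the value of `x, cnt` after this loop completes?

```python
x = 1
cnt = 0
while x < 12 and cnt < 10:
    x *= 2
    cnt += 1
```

Double until >= 12 or 10 iterations
`x, cnt` takes the values: (1, 0) → (2, 0) → (2, 1) → (4, 1) → (4, 2) → (8, 2) → (8, 3) → (16, 3) → (16, 4)

Answer: 16, 4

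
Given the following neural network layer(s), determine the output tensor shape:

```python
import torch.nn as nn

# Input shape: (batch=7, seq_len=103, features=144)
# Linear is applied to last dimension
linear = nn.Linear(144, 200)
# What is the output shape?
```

Input: (7, 103, 144) -> Output: (7, 103, 200)

Answer: (7, 103, 200)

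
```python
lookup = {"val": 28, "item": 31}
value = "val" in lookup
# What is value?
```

Trace:
`lookup = {"val": 28, "item": 31}` → lookup = {'val': 28, 'item': 31}
`value = "val" in lookup` → value = True
So value = True

Answer: True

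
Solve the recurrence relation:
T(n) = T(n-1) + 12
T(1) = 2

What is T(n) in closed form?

Unrolling: T(n) = T(1) + 12·(n-1) = 2 + 12(n-1) = 12n - 10.

Answer: T(n) = 12n - 10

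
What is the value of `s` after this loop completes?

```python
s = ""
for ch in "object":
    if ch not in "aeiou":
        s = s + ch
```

Remove vowels from 'object'
`s` takes the values: "" → "b" → "bj" → "bjc" → "bjct"

Answer: "bjct"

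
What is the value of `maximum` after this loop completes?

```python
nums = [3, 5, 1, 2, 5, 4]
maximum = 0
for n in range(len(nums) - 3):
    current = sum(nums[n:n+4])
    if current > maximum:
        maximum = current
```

Max sum of 4-element window in [3, 5, 1, 2, 5, 4]
`maximum` takes the values: 0 → 11 → 13

Answer: 13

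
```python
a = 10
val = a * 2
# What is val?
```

Trace:
`a = 10` → a = 10
`val = a * 2` → val = 20
So val = 20

Answer: 20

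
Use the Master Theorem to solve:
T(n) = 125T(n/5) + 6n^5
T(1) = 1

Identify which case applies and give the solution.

a=125, b=5, f(n)=6n^5. log_5(125) = 3. Since c=5 > 3 and the regularity condition holds (125(n/5)^5 = (125/5^5)n^5 with 125/5^5 < 1), Case 3 applies: T(n) = Θ(f(n)) = O(n^5).

Answer: O(n^5) - Case 3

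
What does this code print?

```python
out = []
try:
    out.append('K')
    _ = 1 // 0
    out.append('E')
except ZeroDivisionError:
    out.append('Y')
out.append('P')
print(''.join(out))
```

Execution trace: 'K' (try body) → 'Y' (except ZeroDivisionError) → 'P' (after the try/except). Output: KYP

Answer: KYP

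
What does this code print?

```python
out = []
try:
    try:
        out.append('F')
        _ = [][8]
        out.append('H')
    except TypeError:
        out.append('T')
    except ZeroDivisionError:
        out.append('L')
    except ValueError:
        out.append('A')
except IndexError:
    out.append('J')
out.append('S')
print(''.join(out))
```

Execution trace: 'F' (inner try body) → 'J' (outer except IndexError) → 'S' (after the try/except). Output: FJS

Answer: FJS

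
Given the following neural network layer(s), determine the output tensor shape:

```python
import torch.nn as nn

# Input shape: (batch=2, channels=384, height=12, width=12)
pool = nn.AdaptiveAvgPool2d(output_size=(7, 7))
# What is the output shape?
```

Input: (2, 384, 12, 12) -> Output: (2, 384, 7, 7)

Answer: (2, 384, 7, 7)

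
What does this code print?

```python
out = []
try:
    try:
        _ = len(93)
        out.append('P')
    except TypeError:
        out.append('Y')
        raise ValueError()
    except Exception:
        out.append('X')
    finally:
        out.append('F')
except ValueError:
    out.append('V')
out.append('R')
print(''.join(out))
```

Execution trace: 'Y' (inner except TypeError) → 'F' (inner finally) → 'V' (outer except ValueError) → 'R' (after the try/except). Output: YFVR

Answer: YFVR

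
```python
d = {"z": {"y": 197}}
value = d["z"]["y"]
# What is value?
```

Trace:
`d = {"z": {"y": 197}}` → d = {'z': {'y': 197}}
`value = d["z"]["y"]` → value = 197
So value = 197

Answer: 197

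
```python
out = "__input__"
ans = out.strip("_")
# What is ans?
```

Trace:
`out = "__input__"` → out = '__input__'
`ans = out.strip("_")` → ans = 'input'
So ans = 'input'

Answer: 'input'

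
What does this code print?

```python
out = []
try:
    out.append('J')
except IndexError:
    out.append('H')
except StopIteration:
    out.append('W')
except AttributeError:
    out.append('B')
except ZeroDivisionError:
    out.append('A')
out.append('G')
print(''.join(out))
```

Execution trace: 'J' (try body, no exception) → 'G' (after the try/except). Output: JG

Answer: JG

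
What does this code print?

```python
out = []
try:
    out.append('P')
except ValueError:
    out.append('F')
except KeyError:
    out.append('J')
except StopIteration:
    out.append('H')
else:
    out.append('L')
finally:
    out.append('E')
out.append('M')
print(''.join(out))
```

Execution trace: 'P' (try body, no exception) → 'L' (else) → 'E' (finally) → 'M' (after the try/except). Output: PLEM

Answer: PLEM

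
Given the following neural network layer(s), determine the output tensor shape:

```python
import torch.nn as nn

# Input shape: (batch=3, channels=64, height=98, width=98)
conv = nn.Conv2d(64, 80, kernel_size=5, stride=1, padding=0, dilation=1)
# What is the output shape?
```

Input: (3, 64, 98, 98) -> Output: (3, 80, 94, 94)

Answer: (3, 80, 94, 94)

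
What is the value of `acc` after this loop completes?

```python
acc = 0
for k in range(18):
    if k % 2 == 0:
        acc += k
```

Sum of even numbers 0 to 17
`acc` takes the values: 0 → 2 → 6 → 12 → 20 → 30 → 42 → 56 → 72

Answer: 72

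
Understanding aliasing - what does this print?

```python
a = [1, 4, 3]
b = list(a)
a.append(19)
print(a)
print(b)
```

Key concept: list() constructor creates copy.
Step by step:
`a = [1, 4, 3]` → a = [1, 4, 3]
`b = list(a)` → b = [1, 4, 3]
`a.append(19)` → a = [1, 4, 3, 19]
`print(a)` → prints [1, 4, 3, 19]
`print(b)` → prints [1, 4, 3]

Answer:
[1, 4, 3, 19]
[1, 4, 3]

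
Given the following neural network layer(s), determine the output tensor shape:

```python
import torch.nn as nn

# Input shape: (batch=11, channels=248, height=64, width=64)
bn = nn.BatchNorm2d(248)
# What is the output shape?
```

Input: (11, 248, 64, 64) -> Output: (11, 248, 64, 64)

Answer: (11, 248, 64, 64)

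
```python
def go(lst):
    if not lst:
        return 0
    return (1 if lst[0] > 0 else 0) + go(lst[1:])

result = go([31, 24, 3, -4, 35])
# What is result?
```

Count of positive elements in [31, 24, 3, -4, 35] = 4

Answer: 4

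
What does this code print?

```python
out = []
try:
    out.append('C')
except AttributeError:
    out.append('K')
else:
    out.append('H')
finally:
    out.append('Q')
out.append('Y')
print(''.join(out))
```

Execution trace: 'C' (try body, no exception) → 'H' (else) → 'Q' (finally) → 'Y' (after the try/except). Output: CHQY

Answer: CHQY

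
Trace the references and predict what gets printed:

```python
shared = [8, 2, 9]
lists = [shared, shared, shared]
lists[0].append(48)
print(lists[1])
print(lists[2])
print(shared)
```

Key concept: list of same reference.
Step by step:
`shared = [8, 2, 9]` → shared = [8, 2, 9]
`lists = [shared, shared, shared]` → lists = [[8, 2, 9], [8, 2, 9], [8, 2, 9]]
`lists[0].append(48)` → shared = [8, 2, 9, 48]; lists = [[8, 2, 9, 48], [8, 2, 9, 48], [8, 2, 9, 48]]
`print(lists[1])` → prints [8, 2, 9, 48]
`print(lists[2])` → prints [8, 2, 9, 48]
`print(shared)` → prints [8, 2, 9, 48]

Answer:
[8, 2, 9, 48]
[8, 2, 9, 48]
[8, 2, 9, 48]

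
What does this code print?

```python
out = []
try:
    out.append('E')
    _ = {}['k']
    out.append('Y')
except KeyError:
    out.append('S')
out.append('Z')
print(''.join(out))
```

Execution trace: 'E' (try body) → 'S' (except KeyError) → 'Z' (after the try/except). Output: ESZ

Answer: ESZ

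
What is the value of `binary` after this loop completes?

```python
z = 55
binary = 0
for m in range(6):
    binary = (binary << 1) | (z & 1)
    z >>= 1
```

Reverse lowest 6 bits of 55
`binary` takes the values: 0 → 1 → 3 → 7 → 14 → 29 → 59

Answer: 59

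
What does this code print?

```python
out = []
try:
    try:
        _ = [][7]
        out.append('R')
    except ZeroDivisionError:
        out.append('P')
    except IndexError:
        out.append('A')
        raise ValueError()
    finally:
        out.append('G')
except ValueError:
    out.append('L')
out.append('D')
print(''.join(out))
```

Execution trace: 'A' (inner except IndexError) → 'G' (inner finally) → 'L' (outer except ValueError) → 'D' (after the try/except). Output: AGLD

Answer: AGLD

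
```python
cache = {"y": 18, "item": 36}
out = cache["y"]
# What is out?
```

Trace:
`cache = {"y": 18, "item": 36}` → cache = {'y': 18, 'item': 36}
`out = cache["y"]` → out = 18
So out = 18

Answer: 18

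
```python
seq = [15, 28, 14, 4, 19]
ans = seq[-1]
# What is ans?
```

Trace:
`seq = [15, 28, 14, 4, 19]` → seq = [15, 28, 14, 4, 19]
`ans = seq[-1]` → ans = 19
So ans = 19

Answer: 19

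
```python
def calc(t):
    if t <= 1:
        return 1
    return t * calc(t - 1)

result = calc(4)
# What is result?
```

calc(4) = 4 * 3 * 2 * 1 = 24

Answer: 24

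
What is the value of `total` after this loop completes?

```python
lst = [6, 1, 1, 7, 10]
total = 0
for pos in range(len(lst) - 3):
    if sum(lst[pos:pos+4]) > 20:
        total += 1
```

Count windows with sum > 20
`total` takes the values: 0

Answer: 0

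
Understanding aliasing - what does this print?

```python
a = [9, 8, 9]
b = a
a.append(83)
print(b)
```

Key concept: basic list aliasing.
Step by step:
`a = [9, 8, 9]` → a = [9, 8, 9]
`b = a` → b = [9, 8, 9] (same object as a)
`a.append(83)` → a = [9, 8, 9, 83] (same object as b); b = [9, 8, 9, 83] (same object as a)
`print(b)` → prints [9, 8, 9, 83]

Answer: [9, 8, 9, 83]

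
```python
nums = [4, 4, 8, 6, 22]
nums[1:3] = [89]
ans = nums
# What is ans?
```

Trace:
`nums = [4, 4, 8, 6, 22]` → nums = [4, 4, 8, 6, 22]
`nums[1:3] = [89]` → nums = [4, 89, 6, 22]
`ans = nums` → ans = [4, 89, 6, 22]
So ans = [4, 89, 6, 22]

Answer: [4, 89, 6, 22]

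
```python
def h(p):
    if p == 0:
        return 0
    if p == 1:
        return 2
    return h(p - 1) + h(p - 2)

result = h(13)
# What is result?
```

Build up from base cases: h(0)=0, h(1)=2, h(2)=2, h(3)=4, h(4)=6, h(5)=10, h(6)=16, ..., h(13)=466

Answer: 466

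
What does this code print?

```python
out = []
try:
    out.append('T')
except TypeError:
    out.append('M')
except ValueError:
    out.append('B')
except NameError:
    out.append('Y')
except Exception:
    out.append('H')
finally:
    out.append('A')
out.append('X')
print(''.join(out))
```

Execution trace: 'T' (try body, no exception) → 'A' (finally) → 'X' (after the try/except). Output: TAX

Answer: TAX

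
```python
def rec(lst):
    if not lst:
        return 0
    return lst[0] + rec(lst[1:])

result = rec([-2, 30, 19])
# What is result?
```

(-2) + 30 + 19 + 0 = 47

Answer: 47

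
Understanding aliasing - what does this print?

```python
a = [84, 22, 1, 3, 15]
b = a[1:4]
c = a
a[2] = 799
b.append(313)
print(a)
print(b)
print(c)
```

Key concept: slice vs alias.
Step by step:
`a = [84, 22, 1, 3, 15]` → a = [84, 22, 1, 3, 15]
`b = a[1:4]` → b = [22, 1, 3]
`c = a` → c = [84, 22, 1, 3, 15] (same object as a)
`a[2] = 799` → a = [84, 22, 799, 3, 15] (same object as c); c = [84, 22, 799, 3, 15] (same object as a)
`b.append(313)` → b = [22, 1, 3, 313]
`print(a)` → prints [84, 22, 799, 3, 15]
`print(b)` → prints [22, 1, 3, 313]
`print(c)` → prints [84, 22, 799, 3, 15]

Answer:
[84, 22, 799, 3, 15]
[22, 1, 3, 313]
[84, 22, 799, 3, 15]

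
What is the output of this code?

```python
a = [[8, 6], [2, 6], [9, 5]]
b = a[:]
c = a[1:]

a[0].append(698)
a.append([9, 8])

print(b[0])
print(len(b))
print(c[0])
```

Key concept: slice with nested mutation.
Step by step:
`a = [[8, 6], [2, 6], [9, 5]]` → a = [[8, 6], [2, 6], [9, 5]]
`b = a[:]` → b = [[8, 6], [2, 6], [9, 5]]
`c = a[1:]` → c = [[2, 6], [9, 5]]
`a[0].append(698)` → a = [[8, 6, 698], [2, 6], [9, 5]]; b = [[8, 6, 698], [2, 6], [9, 5]]
`a.append([9, 8])` → a = [[8, 6, 698], [2, 6], [9, 5], [9, 8]]
`print(b[0])` → prints [8, 6, 698]
`print(len(b))` → prints 3
`print(c[0])` → prints [2, 6]

Answer:
[8, 6, 698]
3
[2, 6]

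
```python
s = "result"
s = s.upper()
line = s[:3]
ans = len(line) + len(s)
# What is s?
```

Trace:
`s = "result"` → s = 'result'
`s = s.upper()` → s = 'RESULT'
`line = s[:3]` → line = 'RES'
`ans = len(line) + len(s)` → ans = 9
So s = 'RESULT'

Answer: 'RESULT'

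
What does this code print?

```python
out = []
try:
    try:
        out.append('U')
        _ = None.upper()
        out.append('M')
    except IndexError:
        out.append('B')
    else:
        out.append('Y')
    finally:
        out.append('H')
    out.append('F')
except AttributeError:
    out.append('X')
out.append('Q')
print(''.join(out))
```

Execution trace: 'U' (inner try body) → 'H' (inner finally) → 'X' (except AttributeError) → 'Q' (after the try/except). Output: UHXQ

Answer: UHXQ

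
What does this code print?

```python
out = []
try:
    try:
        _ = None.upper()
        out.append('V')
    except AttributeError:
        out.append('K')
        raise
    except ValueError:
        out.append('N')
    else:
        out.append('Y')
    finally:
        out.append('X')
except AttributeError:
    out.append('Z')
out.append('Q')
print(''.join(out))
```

Execution trace: 'K' (inner except AttributeError) → 'X' (inner finally) → 'Z' (outer except AttributeError) → 'Q' (after the try/except). Output: KXZQ

Answer: KXZQ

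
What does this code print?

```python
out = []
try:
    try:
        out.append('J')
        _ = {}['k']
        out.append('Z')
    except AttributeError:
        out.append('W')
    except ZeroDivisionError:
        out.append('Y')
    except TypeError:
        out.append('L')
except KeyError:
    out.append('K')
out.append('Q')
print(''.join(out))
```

Execution trace: 'J' (try body) → 'K' (outer except KeyError) → 'Q' (after the try/except). Output: JKQ

Answer: JKQ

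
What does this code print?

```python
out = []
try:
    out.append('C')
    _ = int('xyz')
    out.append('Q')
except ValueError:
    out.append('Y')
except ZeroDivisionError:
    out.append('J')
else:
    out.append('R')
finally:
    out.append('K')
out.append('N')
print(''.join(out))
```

Execution trace: 'C' (try body) → 'Y' (except ValueError) → 'K' (finally) → 'N' (after the try/except). Output: CYKN

Answer: CYKN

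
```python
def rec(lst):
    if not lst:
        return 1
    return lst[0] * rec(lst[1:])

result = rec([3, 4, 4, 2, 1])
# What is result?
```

Product over [3, 4, 4, 2, 1] = 3 * 4 * 4 * 2 * 1 = 96

Answer: 96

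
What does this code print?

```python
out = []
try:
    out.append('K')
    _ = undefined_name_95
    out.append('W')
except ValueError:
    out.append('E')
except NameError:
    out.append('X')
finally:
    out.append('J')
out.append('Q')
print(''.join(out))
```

Execution trace: 'K' (try body) → 'X' (except NameError) → 'J' (finally) → 'Q' (after the try/except). Output: KXJQ

Answer: KXJQ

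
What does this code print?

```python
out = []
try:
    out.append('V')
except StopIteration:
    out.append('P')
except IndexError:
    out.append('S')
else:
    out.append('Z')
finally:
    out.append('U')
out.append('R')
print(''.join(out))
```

Execution trace: 'V' (try body, no exception) → 'Z' (else) → 'U' (finally) → 'R' (after the try/except). Output: VZUR

Answer: VZUR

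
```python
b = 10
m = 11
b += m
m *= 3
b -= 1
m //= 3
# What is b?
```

Trace:
`b = 10` → b = 10
`m = 11` → m = 11
`b += m` → b = 21
`m *= 3` → m = 33
`b -= 1` → b = 20
`m //= 3` → m = 11
So b = 20

Answer: 20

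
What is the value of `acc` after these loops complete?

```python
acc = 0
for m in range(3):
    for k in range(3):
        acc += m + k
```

Sum of all m+k for m,k in 3x3
`acc` takes the values: 0 → 1 → 3 → 4 → 6 → 9 → 11 → 14 → 18

Answer: 18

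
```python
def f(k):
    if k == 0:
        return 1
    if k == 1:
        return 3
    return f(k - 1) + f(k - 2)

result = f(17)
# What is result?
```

Build up from base cases: f(0)=1, f(1)=3, f(2)=4, f(3)=7, f(4)=11, f(5)=18, f(6)=29, ..., f(17)=5778

Answer: 5778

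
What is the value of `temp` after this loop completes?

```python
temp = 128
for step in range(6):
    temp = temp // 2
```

Halve 6 times: 128 // 2^6 = 2
`temp` takes the values: 128 → 64 → 32 → 16 → 8 → 4 → 2

Answer: 2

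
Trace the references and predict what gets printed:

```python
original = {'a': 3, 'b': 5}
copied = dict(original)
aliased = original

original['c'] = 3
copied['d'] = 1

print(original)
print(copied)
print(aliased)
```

Key concept: dict() creates copy, assignment creates alias.
Step by step:
`original = {'a': 3, 'b': 5}` → original = {'a': 3, 'b': 5}
`copied = dict(original)` → copied = {'a': 3, 'b': 5}
`aliased = original` → aliased = {'a': 3, 'b': 5} (same object as original)
`original['c'] = 3` → original = {'a': 3, 'b': 5, 'c': 3} (same object as aliased); aliased = {'a': 3, 'b': 5, 'c': 3} (same object as original)
`copied['d'] = 1` → copied = {'a': 3, 'b': 5, 'd': 1}
`print(original)` → prints {'a': 3, 'b': 5, 'c': 3}
`print(copied)` → prints {'a': 3, 'b': 5, 'd': 1}
`print(aliased)` → prints {'a': 3, 'b': 5, 'c': 3}

Answer:
{'a': 3, 'b': 5, 'c': 3}
{'a': 3, 'b': 5, 'd': 1}
{'a': 3, 'b': 5, 'c': 3}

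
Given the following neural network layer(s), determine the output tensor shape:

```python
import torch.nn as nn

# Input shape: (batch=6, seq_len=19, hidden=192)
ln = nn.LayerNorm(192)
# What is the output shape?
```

Input: (6, 19, 192) -> Output: (6, 19, 192)

Answer: (6, 19, 192)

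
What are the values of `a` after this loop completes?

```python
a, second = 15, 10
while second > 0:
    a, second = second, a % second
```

GCD of 15 and 10
`a` takes the values: 15 → 10 → 5

Answer: 5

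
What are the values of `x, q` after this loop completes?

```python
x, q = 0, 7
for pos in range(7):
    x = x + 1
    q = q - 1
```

x goes 0→7, q goes 7→0
`x, q` takes the values: (0, 7) → (1, 7) → (1, 6) → (2, 6) → (2, 5) → (3, 5) → (3, 4) → (4, 4) → (4, 3) → (5, 3) → (5, 2) → (6, 2) → (6, 1) → (7, 1) → (7, 0)

Answer: 7, 0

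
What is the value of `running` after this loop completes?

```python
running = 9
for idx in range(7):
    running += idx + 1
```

Start at 9, add 1 to 7 = 37
`running` takes the values: 9 → 10 → 12 → 15 → 19 → 24 → 30 → 37

Answer: 37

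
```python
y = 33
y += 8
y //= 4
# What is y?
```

Trace:
`y = 33` → y = 33
`y += 8` → y = 41
`y //= 4` → y = 10
So y = 10

Answer: 10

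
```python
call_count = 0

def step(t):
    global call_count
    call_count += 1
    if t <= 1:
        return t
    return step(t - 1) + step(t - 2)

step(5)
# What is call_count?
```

Calls(t) = 1 + Calls(t-1) + Calls(t-2); Calls(0)=Calls(1)=1. For t=5 this gives 15.

Answer: 15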